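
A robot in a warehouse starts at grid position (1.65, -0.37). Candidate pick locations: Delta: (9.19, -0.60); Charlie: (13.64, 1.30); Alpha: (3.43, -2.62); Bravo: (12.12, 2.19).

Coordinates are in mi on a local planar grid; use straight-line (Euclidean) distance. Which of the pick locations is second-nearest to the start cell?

Delta

Distances from the start cell ((1.65, -0.37)):
Alpha: 2.9 mi
Delta: 7.5 mi
Bravo: 10.8 mi
Charlie: 12.1 mi
The second-nearest is Delta at 7.5 mi.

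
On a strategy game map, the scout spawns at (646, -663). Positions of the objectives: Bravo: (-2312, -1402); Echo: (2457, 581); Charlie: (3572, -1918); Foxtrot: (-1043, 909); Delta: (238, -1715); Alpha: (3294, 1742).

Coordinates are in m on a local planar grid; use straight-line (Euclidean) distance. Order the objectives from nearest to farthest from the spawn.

Delta, Echo, Foxtrot, Bravo, Charlie, Alpha

Distances from the spawn:
Delta (238, -1715): 1128.3 m
Echo (2457, 581): 2197.1 m
Foxtrot (-1043, 909): 2307.4 m
Bravo (-2312, -1402): 3048.9 m
Charlie (3572, -1918): 3183.8 m
Alpha (3294, 1742): 3577.1 m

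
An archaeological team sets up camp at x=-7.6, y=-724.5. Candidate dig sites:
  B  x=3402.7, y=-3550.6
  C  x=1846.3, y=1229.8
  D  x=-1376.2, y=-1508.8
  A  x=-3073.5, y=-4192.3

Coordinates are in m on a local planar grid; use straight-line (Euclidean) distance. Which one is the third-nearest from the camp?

B

Distances from the camp (x=-7.6, y=-724.5):
D: 1577.4 m
C: 2693.7 m
B: 4429.1 m
A: 4628.8 m
The third-nearest is B at 4429.1 m.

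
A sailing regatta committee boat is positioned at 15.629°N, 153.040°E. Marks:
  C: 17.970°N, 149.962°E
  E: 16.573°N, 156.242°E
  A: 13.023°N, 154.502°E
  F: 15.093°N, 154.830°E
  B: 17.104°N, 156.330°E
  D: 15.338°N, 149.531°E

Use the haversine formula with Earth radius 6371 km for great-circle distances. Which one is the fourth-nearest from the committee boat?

Distance to each, sorted:
F: 201.0 km
A: 329.8 km
E: 357.8 km
D: 377.4 km
B: 387.4 km
C: 418.4 km
The fourth-nearest is D at 377.4 km.

D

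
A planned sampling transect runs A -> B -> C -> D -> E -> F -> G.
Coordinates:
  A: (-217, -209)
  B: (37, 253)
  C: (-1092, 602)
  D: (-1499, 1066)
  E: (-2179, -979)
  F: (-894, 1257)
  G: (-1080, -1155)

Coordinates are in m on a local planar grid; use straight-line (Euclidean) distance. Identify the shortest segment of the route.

Leg distances:
A→B: 527.2 m
B→C: 1181.7 m
C→D: 617.2 m
D→E: 2155.1 m
E→F: 2578.9 m
F→G: 2419.2 m
The shortest leg is A–B at 527.2 m.

A–B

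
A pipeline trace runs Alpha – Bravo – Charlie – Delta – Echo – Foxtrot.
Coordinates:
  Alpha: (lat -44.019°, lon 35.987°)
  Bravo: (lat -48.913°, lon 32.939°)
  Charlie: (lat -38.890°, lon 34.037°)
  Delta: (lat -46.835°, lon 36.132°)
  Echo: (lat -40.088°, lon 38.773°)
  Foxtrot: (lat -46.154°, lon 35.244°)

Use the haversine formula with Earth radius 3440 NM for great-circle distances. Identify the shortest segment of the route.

Leg distances:
Alpha→Bravo: 319.7 NM
Bravo→Charlie: 603.6 NM
Charlie→Delta: 485.8 NM
Delta→Echo: 421.0 NM
Echo→Foxtrot: 395.6 NM
The shortest leg is Alpha–Bravo at 319.7 NM.

Alpha–Bravo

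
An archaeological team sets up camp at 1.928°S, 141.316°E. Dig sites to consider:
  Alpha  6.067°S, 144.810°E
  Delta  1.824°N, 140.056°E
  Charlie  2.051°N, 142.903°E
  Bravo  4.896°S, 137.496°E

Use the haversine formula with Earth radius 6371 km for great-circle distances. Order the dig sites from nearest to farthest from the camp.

Delta, Charlie, Bravo, Alpha

Distance from the camp at 1.928°S, 141.316°E to each:
Delta 1.824°N, 140.056°E: 440.1 km
Charlie 2.051°N, 142.903°E: 476.3 km
Bravo 4.896°S, 137.496°E: 537.3 km
Alpha 6.067°S, 144.810°E: 601.6 km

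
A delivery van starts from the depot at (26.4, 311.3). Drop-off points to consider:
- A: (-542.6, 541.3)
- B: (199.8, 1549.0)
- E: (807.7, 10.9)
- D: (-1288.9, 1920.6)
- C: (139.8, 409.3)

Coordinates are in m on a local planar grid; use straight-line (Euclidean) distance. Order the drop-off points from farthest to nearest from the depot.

D, B, E, A, C

Distances from the depot:
D (-1288.9, 1920.6): 2078.4 m
B (199.8, 1549.0): 1249.8 m
E (807.7, 10.9): 837.1 m
A (-542.6, 541.3): 613.7 m
C (139.8, 409.3): 149.9 m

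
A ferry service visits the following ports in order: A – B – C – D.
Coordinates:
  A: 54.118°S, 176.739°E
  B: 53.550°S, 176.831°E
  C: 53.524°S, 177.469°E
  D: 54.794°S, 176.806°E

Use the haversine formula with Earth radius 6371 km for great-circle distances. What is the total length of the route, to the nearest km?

Leg distances:
A→B: 63.4 km  (cumulative 63.4 km)
B→C: 42.3 km  (cumulative 105.7 km)
C→D: 147.7 km  (cumulative 253.4 km)
Total route length ≈ 253 km.

253 km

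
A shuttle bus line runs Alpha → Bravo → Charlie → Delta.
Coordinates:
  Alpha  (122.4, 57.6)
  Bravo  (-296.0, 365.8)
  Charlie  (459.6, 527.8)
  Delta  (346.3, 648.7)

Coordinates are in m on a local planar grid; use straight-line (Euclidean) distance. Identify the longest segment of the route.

Bravo–Charlie

Leg distances:
Alpha→Bravo: 519.7 m
Bravo→Charlie: 772.8 m
Charlie→Delta: 165.7 m
The longest leg is Bravo–Charlie at 772.8 m.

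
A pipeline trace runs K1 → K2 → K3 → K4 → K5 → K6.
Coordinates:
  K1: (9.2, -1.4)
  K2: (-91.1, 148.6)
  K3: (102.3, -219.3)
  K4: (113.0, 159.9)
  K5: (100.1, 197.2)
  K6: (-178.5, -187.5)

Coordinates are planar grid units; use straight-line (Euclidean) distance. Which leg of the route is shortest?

Leg distances:
K1→K2: 180.4
K2→K3: 415.6
K3→K4: 379.4
K4→K5: 39.5
K5→K6: 475.0
The shortest leg is K4–K5 at 39.5.

K4–K5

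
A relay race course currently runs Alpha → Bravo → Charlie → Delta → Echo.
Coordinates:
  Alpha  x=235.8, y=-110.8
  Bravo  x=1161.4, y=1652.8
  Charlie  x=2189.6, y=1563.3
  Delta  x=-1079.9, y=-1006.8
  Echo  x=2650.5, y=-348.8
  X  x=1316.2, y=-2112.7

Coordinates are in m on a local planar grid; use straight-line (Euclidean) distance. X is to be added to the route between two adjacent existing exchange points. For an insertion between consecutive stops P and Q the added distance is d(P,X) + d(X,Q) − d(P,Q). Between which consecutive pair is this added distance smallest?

between Delta and Echo

Added distance for inserting X between each consecutive pair:
Alpha–Bravo: 4051.8 m
Bravo–Charlie: 6514.9 m
Charlie–Delta: 2258.6 m
Delta–Echo: 1062.7 m
Smallest added distance is 1062.7 m, inserting between Delta and Echo.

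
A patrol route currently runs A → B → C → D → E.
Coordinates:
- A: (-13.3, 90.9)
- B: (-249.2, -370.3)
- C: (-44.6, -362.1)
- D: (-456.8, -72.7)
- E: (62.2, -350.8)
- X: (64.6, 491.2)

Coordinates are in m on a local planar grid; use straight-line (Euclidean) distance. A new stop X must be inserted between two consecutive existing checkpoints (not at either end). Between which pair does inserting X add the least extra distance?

Added distance for inserting X between each consecutive pair:
A–B: 806.7 m
B–C: 1572.4 m
C–D: 1124.6 m
D–E: 1021.2 m
Smallest added distance is 806.7 m, inserting between A and B.

between A and B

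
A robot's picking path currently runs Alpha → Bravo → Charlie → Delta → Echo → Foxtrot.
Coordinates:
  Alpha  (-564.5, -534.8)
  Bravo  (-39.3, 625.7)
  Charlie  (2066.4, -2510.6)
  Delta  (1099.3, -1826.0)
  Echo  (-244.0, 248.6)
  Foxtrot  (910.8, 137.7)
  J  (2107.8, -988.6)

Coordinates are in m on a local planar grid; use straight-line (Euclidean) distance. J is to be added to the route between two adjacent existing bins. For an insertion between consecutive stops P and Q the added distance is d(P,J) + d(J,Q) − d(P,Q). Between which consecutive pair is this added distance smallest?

between Bravo and Charlie

Added distance for inserting J between each consecutive pair:
Alpha–Bravo: 4123.0 m
Bravo–Charlie: 431.2 m
Charlie–Delta: 1648.5 m
Delta–Echo: 1496.7 m
Echo–Foxtrot: 3140.8 m
Smallest added distance is 431.2 m, inserting between Bravo and Charlie.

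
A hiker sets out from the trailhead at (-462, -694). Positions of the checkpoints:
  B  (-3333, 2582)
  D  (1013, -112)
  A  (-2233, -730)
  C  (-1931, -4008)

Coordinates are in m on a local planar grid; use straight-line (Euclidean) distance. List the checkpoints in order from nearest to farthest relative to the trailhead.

Distance from the trailhead at (-462, -694) to each:
D (1013, -112): 1585.7 m
A (-2233, -730): 1771.4 m
C (-1931, -4008): 3625.0 m
B (-3333, 2582): 4356.0 m

D, A, C, B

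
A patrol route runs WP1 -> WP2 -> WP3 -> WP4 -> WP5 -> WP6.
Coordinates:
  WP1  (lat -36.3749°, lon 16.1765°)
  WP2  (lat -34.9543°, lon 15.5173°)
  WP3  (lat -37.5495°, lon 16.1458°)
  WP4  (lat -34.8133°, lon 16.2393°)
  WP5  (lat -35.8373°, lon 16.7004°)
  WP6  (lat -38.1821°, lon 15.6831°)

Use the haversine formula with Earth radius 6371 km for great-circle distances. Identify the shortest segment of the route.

Leg distances:
WP1→WP2: 168.8 km
WP2→WP3: 294.0 km
WP3→WP4: 304.4 km
WP4→WP5: 121.3 km
WP5→WP6: 275.9 km
The shortest leg is WP4–WP5 at 121.3 km.

WP4–WP5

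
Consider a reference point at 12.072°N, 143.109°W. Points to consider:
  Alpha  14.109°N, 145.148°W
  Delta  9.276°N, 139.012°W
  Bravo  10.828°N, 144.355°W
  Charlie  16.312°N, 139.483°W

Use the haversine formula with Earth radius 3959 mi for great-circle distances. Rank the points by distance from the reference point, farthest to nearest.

Charlie, Delta, Alpha, Bravo

Distance from the reference point at 12.072°N, 143.109°W to each:
Charlie 16.312°N, 139.483°W: 380.5 mi
Delta 9.276°N, 139.012°W: 338.7 mi
Alpha 14.109°N, 145.148°W: 196.6 mi
Bravo 10.828°N, 144.355°W: 120.5 mi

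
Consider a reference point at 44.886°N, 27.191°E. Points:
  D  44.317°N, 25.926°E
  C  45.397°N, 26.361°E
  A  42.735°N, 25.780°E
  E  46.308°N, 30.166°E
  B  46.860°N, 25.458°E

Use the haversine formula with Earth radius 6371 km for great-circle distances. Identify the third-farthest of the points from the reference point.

B

Distances from the reference point (44.886°N, 27.191°E):
E: 280.3 km
A: 264.6 km
B: 257.2 km
D: 118.5 km
C: 86.4 km
The third-farthest is B at 257.2 km.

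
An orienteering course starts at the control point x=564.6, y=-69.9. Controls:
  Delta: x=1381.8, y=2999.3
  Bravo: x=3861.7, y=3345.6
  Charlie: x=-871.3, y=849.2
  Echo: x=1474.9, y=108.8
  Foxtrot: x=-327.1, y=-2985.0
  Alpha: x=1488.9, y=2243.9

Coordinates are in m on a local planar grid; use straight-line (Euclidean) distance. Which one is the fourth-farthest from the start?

Distances from the start (x=564.6, y=-69.9):
Bravo: 4747.3 m
Delta: 3176.1 m
Foxtrot: 3048.4 m
Alpha: 2491.6 m
Charlie: 1704.9 m
Echo: 927.7 m
The fourth-farthest is Alpha at 2491.6 m.

Alpha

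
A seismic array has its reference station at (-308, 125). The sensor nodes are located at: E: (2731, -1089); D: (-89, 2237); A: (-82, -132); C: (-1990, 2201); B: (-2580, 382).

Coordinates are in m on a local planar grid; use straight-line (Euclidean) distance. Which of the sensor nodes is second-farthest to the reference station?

C

Distance to each, sorted:
E: 3272.5 m
C: 2671.9 m
B: 2286.5 m
D: 2123.3 m
A: 342.2 m
The second-farthest is C at 2671.9 m.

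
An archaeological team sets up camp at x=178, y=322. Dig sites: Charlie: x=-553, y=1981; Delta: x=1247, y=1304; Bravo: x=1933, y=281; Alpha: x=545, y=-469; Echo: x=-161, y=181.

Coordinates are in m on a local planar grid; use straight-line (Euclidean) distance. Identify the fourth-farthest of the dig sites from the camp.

Alpha

Distance to each, sorted:
Charlie: 1812.9 m
Bravo: 1755.5 m
Delta: 1451.6 m
Alpha: 872.0 m
Echo: 367.2 m
The fourth-farthest is Alpha at 872.0 m.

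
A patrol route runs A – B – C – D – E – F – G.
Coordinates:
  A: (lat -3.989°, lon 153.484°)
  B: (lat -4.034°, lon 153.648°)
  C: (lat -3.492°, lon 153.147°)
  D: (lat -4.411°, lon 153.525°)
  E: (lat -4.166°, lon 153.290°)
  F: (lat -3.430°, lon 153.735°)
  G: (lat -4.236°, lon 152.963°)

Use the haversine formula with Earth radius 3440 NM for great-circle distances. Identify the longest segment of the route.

F–G

Leg distances:
A→B: 10.2 NM
B→C: 44.3 NM
C→D: 59.6 NM
D→E: 20.4 NM
E→F: 51.6 NM
F→G: 66.9 NM
The longest leg is F–G at 66.9 NM.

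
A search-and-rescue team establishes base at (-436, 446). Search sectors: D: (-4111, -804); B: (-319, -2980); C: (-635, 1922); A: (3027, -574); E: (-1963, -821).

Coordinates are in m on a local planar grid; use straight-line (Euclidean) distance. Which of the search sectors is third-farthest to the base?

B

Distance to each, sorted:
D: 3881.8 m
A: 3610.1 m
B: 3428.0 m
E: 1984.2 m
C: 1489.4 m
The third-farthest is B at 3428.0 m.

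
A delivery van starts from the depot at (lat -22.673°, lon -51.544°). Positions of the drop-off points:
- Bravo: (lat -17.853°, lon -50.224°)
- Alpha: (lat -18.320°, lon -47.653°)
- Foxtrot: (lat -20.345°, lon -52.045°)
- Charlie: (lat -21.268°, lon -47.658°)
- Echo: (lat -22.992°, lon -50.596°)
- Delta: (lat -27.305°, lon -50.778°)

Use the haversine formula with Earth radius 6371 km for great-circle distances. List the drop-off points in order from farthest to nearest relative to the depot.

Alpha, Bravo, Delta, Charlie, Foxtrot, Echo

Distances from the depot:
Alpha (lat -18.320°, lon -47.653°): 631.2 km
Bravo (lat -17.853°, lon -50.224°): 553.4 km
Delta (lat -27.305°, lon -50.778°): 520.8 km
Charlie (lat -21.268°, lon -47.658°): 430.1 km
Foxtrot (lat -20.345°, lon -52.045°): 264.0 km
Echo (lat -22.992°, lon -50.596°): 103.4 km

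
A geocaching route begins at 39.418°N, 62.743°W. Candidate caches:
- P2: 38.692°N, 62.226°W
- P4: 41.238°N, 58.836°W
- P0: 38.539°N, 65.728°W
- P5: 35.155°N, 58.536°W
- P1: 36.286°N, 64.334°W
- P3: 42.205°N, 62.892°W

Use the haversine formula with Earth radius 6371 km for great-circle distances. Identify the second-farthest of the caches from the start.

Distances from the start (39.418°N, 62.743°W):
P5: 602.5 km
P4: 388.1 km
P1: 375.2 km
P3: 310.2 km
P0: 275.9 km
P2: 92.2 km
The second-farthest is P4 at 388.1 km.

P4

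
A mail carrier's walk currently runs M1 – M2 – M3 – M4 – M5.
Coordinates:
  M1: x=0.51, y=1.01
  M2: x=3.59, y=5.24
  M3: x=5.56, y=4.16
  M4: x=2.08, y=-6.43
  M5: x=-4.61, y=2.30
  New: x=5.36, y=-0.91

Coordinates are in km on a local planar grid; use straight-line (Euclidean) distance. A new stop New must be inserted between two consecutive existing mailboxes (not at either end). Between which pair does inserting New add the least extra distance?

Added distance for inserting New between each consecutive pair:
M1–M2: 6.4 km
M2–M3: 9.2 km
M3–M4: 0.3 km
M4–M5: 5.9 km
Smallest added distance is 0.3 km, inserting between M3 and M4.

between M3 and M4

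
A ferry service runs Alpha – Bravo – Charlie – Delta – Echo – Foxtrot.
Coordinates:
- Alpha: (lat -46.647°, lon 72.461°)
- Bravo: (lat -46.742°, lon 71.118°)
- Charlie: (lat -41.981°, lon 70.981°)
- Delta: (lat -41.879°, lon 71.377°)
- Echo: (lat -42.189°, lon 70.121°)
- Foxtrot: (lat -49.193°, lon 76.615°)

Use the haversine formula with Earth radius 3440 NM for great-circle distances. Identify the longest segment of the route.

Leg distances:
Alpha→Bravo: 55.6 NM
Bravo→Charlie: 285.9 NM
Charlie→Delta: 18.7 NM
Delta→Echo: 59.0 NM
Echo→Foxtrot: 500.6 NM
The longest leg is Echo–Foxtrot at 500.6 NM.

Echo–Foxtrot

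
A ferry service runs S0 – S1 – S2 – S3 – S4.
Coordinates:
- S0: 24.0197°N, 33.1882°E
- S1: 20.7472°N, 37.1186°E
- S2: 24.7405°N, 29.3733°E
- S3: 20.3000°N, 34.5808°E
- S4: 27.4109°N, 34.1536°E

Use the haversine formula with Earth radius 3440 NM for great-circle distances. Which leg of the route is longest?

Leg distances:
S0→S1: 293.6 NM
S1→S2: 491.2 NM
S2→S3: 393.0 NM
S3→S4: 427.6 NM
The longest leg is S1–S2 at 491.2 NM.

S1–S2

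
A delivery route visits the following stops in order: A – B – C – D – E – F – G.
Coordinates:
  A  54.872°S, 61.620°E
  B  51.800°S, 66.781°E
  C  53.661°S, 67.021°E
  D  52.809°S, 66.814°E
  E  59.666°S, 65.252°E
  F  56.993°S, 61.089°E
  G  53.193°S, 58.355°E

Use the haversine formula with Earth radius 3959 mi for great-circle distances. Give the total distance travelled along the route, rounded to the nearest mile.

Leg distances:
A→B: 300.5 mi  (cumulative 300.5 mi)
B→C: 129.0 mi  (cumulative 429.5 mi)
C→D: 59.5 mi  (cumulative 489.0 mi)
D→E: 477.5 mi  (cumulative 966.5 mi)
E→F: 238.5 mi  (cumulative 1205.0 mi)
F→G: 283.9 mi  (cumulative 1488.9 mi)
Total route length ≈ 1489 mi.

1489 mi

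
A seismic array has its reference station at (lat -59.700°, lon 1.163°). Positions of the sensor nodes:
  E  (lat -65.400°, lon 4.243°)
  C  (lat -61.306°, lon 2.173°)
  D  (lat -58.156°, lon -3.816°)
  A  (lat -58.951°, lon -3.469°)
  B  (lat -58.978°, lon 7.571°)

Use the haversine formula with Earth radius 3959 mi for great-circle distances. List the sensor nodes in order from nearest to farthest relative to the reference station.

C, A, D, B, E

Distance from the reference station at (lat -59.700°, lon 1.163°) to each:
C (lat -61.306°, lon 2.173°): 116.2 mi
A (lat -58.951°, lon -3.469°): 171.2 mi
D (lat -58.156°, lon -3.816°): 207.1 mi
B (lat -58.978°, lon 7.571°): 231.1 mi
E (lat -65.400°, lon 4.243°): 405.8 mi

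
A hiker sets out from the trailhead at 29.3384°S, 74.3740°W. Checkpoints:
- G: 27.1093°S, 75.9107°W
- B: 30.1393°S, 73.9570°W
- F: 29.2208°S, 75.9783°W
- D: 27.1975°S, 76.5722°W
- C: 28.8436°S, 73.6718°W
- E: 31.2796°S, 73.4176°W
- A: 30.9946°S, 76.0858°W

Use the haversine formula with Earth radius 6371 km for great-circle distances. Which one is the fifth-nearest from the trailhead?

A

Distance to each, sorted:
C: 87.7 km
B: 97.7 km
F: 156.1 km
E: 234.6 km
A: 247.0 km
G: 290.0 km
D: 320.9 km
The fifth-nearest is A at 247.0 km.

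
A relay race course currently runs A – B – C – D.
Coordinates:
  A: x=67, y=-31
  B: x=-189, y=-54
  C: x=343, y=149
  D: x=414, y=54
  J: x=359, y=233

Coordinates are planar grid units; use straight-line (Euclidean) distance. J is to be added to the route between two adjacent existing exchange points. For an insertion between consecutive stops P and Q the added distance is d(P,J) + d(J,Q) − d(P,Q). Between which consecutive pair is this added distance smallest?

Added distance for inserting J between each consecutive pair:
A–B: 755.2
B–C: 134.7
C–D: 154.2
Smallest added distance is 134.7, inserting between B and C.

between B and C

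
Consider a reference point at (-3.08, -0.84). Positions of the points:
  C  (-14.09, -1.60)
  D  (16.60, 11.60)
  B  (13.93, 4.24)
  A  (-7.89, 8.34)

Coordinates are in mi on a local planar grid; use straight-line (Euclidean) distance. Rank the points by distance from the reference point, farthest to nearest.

D, B, C, A

Distances from the reference point:
D (16.60, 11.60): 23.3 mi
B (13.93, 4.24): 17.8 mi
C (-14.09, -1.60): 11.0 mi
A (-7.89, 8.34): 10.4 mi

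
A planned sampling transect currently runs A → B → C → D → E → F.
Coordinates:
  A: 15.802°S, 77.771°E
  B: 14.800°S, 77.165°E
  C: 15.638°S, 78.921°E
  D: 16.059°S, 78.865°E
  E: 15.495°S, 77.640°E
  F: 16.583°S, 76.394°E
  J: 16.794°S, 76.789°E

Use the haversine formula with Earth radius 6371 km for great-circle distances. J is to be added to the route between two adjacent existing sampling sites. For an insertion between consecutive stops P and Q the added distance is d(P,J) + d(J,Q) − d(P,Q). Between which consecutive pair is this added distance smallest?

Added distance for inserting J between each consecutive pair:
A–B: 248.5 km
B–C: 276.6 km
C–D: 450.2 km
D–E: 261.4 km
E–F: 38.9 km
Smallest added distance is 38.9 km, inserting between E and F.

between E and F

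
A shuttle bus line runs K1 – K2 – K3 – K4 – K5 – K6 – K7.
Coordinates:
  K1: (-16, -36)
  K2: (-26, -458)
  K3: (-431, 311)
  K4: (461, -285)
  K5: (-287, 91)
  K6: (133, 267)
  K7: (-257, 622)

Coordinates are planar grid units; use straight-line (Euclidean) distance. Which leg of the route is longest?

K3–K4

Leg distances:
K1→K2: 422.1
K2→K3: 869.1
K3→K4: 1072.8
K4→K5: 837.2
K5→K6: 455.4
K6→K7: 527.4
The longest leg is K3–K4 at 1072.8.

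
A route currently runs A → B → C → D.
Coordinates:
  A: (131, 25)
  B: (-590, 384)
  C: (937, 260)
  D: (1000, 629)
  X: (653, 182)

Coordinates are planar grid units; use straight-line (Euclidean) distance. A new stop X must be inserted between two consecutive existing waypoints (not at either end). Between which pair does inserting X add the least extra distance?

between B and C

Added distance for inserting X between each consecutive pair:
A–B: 999.0
B–C: 21.8
C–D: 486.1
Smallest added distance is 21.8, inserting between B and C.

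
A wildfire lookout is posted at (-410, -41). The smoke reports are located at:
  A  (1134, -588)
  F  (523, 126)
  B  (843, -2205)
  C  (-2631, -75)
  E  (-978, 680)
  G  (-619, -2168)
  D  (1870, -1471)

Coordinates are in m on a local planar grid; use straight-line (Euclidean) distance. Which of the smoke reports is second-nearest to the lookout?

F

Distances from the lookout ((-410, -41)):
E: 917.9 m
F: 947.8 m
A: 1638.0 m
G: 2137.2 m
C: 2221.3 m
B: 2500.6 m
D: 2691.3 m
The second-nearest is F at 947.8 m.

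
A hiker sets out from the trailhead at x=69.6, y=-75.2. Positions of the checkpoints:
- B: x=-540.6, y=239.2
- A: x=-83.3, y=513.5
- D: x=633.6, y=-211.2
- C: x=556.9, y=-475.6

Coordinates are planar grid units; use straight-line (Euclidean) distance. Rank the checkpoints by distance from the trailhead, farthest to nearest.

B, C, A, D

Distance from the trailhead at x=69.6, y=-75.2 to each:
B x=-540.6, y=239.2: 686.4
C x=556.9, y=-475.6: 630.7
A x=-83.3, y=513.5: 608.2
D x=633.6, y=-211.2: 580.2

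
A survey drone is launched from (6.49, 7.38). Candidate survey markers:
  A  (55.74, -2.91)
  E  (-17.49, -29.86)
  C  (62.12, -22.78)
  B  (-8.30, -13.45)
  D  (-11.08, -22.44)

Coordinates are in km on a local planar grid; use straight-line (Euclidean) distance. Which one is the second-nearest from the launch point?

D

Distance to each, sorted:
B: 25.5 km
D: 34.6 km
E: 44.3 km
A: 50.3 km
C: 63.3 km
The second-nearest is D at 34.6 km.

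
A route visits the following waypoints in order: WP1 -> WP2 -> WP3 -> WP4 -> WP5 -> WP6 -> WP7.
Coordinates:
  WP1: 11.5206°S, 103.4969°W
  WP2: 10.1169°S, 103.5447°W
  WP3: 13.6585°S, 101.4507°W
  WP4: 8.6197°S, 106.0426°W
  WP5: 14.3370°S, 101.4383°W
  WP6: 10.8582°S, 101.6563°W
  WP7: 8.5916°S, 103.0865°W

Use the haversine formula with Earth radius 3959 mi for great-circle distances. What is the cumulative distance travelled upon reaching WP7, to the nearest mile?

Leg distances:
WP1→WP2: 97.0 mi  (cumulative 97.0 mi)
WP2→WP3: 282.7 mi  (cumulative 379.8 mi)
WP3→WP4: 467.0 mi  (cumulative 846.7 mi)
WP4→WP5: 503.2 mi  (cumulative 1349.9 mi)
WP5→WP6: 240.8 mi  (cumulative 1590.7 mi)
WP6→WP7: 184.4 mi  (cumulative 1775.2 mi)
Cumulative distance at WP7 ≈ 1775 mi.

1775 mi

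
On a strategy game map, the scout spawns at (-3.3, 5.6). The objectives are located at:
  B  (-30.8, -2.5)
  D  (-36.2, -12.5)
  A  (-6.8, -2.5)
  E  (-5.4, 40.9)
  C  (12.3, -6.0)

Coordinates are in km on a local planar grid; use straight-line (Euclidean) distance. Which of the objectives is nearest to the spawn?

Distance to each, sorted:
A: 8.8 km
C: 19.4 km
B: 28.7 km
E: 35.4 km
D: 37.6 km
The nearest is A at 8.8 km.

A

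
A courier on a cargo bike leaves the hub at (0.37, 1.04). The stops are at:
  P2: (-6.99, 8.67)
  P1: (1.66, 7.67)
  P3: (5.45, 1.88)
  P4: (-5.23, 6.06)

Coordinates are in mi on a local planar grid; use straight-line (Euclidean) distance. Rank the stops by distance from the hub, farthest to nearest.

Computing each straight-line distance from (0.37, 1.04):
P2 (-6.99, 8.67): 10.6 mi
P4 (-5.23, 6.06): 7.5 mi
P1 (1.66, 7.67): 6.8 mi
P3 (5.45, 1.88): 5.1 mi

P2, P4, P1, P3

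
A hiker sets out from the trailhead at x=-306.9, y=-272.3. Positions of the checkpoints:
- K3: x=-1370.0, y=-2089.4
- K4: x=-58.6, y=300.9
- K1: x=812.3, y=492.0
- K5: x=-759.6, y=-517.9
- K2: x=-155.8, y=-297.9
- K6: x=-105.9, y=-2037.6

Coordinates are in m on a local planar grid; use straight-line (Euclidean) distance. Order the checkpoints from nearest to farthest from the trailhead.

K2, K5, K4, K1, K6, K3

Computing each straight-line distance from x=-306.9, y=-272.3:
K2 x=-155.8, y=-297.9: 153.3 m
K5 x=-759.6, y=-517.9: 515.0 m
K4 x=-58.6, y=300.9: 624.7 m
K1 x=812.3, y=492.0: 1355.3 m
K6 x=-105.9, y=-2037.6: 1776.7 m
K3 x=-1370.0, y=-2089.4: 2105.2 m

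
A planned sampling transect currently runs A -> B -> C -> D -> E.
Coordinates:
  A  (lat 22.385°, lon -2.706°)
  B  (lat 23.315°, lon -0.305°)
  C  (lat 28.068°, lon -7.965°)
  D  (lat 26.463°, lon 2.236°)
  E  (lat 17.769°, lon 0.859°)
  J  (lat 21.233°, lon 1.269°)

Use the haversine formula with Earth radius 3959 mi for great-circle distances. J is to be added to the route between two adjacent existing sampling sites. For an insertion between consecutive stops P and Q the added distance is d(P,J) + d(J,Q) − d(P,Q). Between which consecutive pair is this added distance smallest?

between D and E

Added distance for inserting J between each consecutive pair:
A–B: 276.9 mi
B–C: 344.1 mi
C–D: 477.8 mi
D–E: 0.2 mi
Smallest added distance is 0.2 mi, inserting between D and E.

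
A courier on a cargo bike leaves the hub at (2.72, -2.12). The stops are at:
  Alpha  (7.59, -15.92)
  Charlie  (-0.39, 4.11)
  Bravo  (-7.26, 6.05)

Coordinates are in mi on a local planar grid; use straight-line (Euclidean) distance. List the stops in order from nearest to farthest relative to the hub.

Charlie, Bravo, Alpha

Distance from the hub at (2.72, -2.12) to each:
Charlie (-0.39, 4.11): 7.0 mi
Bravo (-7.26, 6.05): 12.9 mi
Alpha (7.59, -15.92): 14.6 mi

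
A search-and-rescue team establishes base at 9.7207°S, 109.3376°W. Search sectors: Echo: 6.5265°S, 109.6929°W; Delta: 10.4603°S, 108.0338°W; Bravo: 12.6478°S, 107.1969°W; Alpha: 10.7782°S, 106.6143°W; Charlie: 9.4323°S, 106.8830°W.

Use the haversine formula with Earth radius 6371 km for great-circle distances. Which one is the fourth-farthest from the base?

Charlie

Distances from the base (9.7207°S, 109.3376°W):
Bravo: 400.6 km
Echo: 357.3 km
Alpha: 320.3 km
Charlie: 271.0 km
Delta: 164.7 km
The fourth-farthest is Charlie at 271.0 km.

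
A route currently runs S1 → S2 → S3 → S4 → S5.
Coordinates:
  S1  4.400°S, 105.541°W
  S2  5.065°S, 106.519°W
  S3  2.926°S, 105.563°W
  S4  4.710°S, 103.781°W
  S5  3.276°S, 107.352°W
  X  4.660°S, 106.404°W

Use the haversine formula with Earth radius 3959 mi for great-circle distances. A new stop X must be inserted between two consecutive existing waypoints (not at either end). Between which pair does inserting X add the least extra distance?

Added distance for inserting X between each consecutive pair:
S1–S2: 9.7 mi
S2–S3: 0.4 mi
S3–S4: 139.7 mi
S4–S5: 31.2 mi
Smallest added distance is 0.4 mi, inserting between S2 and S3.

between S2 and S3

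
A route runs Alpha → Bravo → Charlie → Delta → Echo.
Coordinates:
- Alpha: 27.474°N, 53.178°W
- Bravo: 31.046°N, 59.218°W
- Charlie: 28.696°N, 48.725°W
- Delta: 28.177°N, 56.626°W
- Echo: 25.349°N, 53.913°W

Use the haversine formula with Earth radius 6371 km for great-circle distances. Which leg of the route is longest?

Bravo–Charlie

Leg distances:
Alpha→Bravo: 707.7 km
Bravo→Charlie: 1044.5 km
Charlie→Delta: 774.6 km
Delta→Echo: 414.0 km
The longest leg is Bravo–Charlie at 1044.5 km.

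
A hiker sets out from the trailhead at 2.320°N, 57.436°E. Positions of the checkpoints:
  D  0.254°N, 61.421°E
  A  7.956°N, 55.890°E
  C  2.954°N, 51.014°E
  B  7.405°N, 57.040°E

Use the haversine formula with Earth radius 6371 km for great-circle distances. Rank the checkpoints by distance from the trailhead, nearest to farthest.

Computing each great-circle distance from 2.320°N, 57.436°E:
D 0.254°N, 61.421°E: 499.0 km
B 7.405°N, 57.040°E: 567.1 km
A 7.956°N, 55.890°E: 649.6 km
C 2.954°N, 51.014°E: 716.8 km

D, B, A, C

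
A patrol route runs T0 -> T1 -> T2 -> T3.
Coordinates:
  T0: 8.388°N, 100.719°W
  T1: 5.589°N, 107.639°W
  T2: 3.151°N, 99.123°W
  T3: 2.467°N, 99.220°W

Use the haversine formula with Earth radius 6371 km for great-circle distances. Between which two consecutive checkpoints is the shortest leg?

T2–T3

Leg distances:
T0→T1: 824.7 km
T1→T2: 982.3 km
T2→T3: 76.8 km
The shortest leg is T2–T3 at 76.8 km.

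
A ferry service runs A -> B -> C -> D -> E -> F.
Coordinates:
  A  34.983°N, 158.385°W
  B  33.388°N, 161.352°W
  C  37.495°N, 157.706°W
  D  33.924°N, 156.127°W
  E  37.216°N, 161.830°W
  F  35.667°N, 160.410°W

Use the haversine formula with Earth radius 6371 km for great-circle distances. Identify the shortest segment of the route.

E–F

Leg distances:
A→B: 325.5 km
B→C: 563.5 km
C→D: 421.9 km
D→E: 632.3 km
E→F: 214.0 km
The shortest leg is E–F at 214.0 km.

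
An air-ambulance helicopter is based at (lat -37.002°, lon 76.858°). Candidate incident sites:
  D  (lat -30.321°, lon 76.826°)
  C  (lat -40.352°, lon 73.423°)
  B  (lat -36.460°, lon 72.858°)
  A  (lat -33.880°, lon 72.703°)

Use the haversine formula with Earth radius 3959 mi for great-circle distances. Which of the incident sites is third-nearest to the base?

A

Distances from the base ((lat -37.002°, lon 76.858°)):
B: 224.6 mi
C: 296.5 mi
A: 318.1 mi
D: 461.6 mi
The third-nearest is A at 318.1 mi.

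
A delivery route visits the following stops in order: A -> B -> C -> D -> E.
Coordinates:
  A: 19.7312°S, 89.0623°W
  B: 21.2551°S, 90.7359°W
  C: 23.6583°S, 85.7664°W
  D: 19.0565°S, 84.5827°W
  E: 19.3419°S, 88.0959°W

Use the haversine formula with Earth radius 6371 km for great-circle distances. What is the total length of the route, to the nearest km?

Leg distances:
A→B: 243.1 km  (cumulative 243.1 km)
B→C: 576.3 km  (cumulative 819.4 km)
C→D: 526.2 km  (cumulative 1345.6 km)
D→E: 370.3 km  (cumulative 1715.8 km)
Total route length ≈ 1716 km.

1716 km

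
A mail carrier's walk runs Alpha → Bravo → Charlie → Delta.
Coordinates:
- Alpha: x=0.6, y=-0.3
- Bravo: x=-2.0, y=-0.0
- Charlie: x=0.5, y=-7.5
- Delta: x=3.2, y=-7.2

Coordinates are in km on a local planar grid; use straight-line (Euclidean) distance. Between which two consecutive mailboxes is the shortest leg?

Leg distances:
Alpha→Bravo: 2.6 km
Bravo→Charlie: 7.9 km
Charlie→Delta: 2.7 km
The shortest leg is Alpha–Bravo at 2.6 km.

Alpha–Bravo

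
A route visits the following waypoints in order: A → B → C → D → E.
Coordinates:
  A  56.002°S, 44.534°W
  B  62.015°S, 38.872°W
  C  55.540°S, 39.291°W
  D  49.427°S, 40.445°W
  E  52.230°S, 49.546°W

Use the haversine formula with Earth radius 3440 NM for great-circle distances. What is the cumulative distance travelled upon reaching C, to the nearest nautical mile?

Leg distances:
A→B: 400.9 NM  (cumulative 400.9 NM)
B→C: 389.0 NM  (cumulative 789.8 NM)
Cumulative distance at C ≈ 790 NM.

790 NM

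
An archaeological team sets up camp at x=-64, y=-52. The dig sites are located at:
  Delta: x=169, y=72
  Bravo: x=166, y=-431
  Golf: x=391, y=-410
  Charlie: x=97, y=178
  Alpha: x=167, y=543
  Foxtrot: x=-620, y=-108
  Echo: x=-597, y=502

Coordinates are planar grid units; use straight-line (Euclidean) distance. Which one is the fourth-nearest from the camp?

Foxtrot

Distance to each, sorted:
Delta: 263.9
Charlie: 280.8
Bravo: 443.3
Foxtrot: 558.8
Golf: 579.0
Alpha: 638.3
Echo: 768.8
The fourth-nearest is Foxtrot at 558.8.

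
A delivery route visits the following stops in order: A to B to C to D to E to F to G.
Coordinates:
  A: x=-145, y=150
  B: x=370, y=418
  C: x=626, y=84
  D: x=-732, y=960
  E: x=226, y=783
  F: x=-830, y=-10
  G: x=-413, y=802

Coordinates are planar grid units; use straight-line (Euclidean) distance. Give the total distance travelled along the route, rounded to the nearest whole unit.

Leg distances:
A→B: 580.6  (cumulative 580.6)
B→C: 420.8  (cumulative 1001.4)
C→D: 1616.0  (cumulative 2617.4)
D→E: 974.2  (cumulative 3591.6)
E→F: 1320.6  (cumulative 4912.2)
F→G: 912.8  (cumulative 5825.0)
Total route length ≈ 5825.

5825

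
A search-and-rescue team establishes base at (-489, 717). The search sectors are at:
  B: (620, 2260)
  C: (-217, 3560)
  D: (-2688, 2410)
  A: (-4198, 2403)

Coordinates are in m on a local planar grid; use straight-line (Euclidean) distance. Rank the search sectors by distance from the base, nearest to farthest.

Distance from the base at (-489, 717) to each:
B (620, 2260): 1900.2 m
D (-2688, 2410): 2775.2 m
C (-217, 3560): 2856.0 m
A (-4198, 2403): 4074.2 m

B, D, C, A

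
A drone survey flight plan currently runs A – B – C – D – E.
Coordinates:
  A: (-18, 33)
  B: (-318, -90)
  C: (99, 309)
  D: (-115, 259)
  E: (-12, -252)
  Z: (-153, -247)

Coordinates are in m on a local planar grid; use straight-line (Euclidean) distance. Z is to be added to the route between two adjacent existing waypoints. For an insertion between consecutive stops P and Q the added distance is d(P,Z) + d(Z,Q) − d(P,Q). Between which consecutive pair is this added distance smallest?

Added distance for inserting Z between each consecutive pair:
A–B: 214.4 m
B–C: 261.1 m
C–D: 898.1 m
D–E: 127.2 m
Smallest added distance is 127.2 m, inserting between D and E.

between D and E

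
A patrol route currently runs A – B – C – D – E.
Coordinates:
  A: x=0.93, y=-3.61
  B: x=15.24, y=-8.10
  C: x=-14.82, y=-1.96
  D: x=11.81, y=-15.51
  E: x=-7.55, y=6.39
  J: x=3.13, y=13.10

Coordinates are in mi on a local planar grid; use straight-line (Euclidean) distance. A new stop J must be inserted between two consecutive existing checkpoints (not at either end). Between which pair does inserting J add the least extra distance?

between D and E

Added distance for inserting J between each consecutive pair:
A–B: 26.3 mi
B–C: 17.2 mi
C–D: 23.4 mi
D–E: 13.3 mi
Smallest added distance is 13.3 mi, inserting between D and E.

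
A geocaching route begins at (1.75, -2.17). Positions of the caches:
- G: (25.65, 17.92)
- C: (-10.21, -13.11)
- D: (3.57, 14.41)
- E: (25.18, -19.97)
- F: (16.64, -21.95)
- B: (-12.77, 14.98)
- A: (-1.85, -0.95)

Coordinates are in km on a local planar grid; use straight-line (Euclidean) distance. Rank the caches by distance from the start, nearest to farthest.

A, C, D, B, F, E, G

Distance from the start at (1.75, -2.17) to each:
A (-1.85, -0.95): 3.8 km
C (-10.21, -13.11): 16.2 km
D (3.57, 14.41): 16.7 km
B (-12.77, 14.98): 22.5 km
F (16.64, -21.95): 24.8 km
E (25.18, -19.97): 29.4 km
G (25.65, 17.92): 31.2 km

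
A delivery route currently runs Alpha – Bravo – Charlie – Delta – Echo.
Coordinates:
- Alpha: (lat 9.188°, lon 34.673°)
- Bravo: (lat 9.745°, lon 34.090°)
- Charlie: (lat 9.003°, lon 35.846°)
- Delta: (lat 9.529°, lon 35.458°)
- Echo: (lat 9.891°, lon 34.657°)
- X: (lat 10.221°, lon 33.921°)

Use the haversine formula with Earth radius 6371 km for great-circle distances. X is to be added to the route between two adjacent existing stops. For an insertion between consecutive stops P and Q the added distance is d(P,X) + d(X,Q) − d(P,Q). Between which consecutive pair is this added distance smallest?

between Bravo and Charlie

Added distance for inserting X between each consecutive pair:
Alpha–Bravo: 108.4 km
Bravo–Charlie: 97.3 km
Charlie–Delta: 363.5 km
Delta–Echo: 177.1 km
Smallest added distance is 97.3 km, inserting between Bravo and Charlie.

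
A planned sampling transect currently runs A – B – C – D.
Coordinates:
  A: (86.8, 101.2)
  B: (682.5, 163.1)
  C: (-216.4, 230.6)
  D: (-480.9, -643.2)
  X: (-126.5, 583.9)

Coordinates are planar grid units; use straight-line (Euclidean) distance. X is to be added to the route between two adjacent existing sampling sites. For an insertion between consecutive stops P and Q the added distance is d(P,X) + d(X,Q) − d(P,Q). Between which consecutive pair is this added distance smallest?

Added distance for inserting X between each consecutive pair:
A–B: 840.7
B–C: 375.0
C–D: 728.9
Smallest added distance is 375.0, inserting between B and C.

between B and C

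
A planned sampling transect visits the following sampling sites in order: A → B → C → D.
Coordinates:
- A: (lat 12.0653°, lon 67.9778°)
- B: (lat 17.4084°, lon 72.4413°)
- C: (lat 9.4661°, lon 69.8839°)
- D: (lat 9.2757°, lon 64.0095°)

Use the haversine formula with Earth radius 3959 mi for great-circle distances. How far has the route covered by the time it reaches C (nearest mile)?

1050 mi

Leg distances:
A→B: 474.5 mi  (cumulative 474.5 mi)
B→C: 575.0 mi  (cumulative 1049.6 mi)
Cumulative distance at C ≈ 1050 mi.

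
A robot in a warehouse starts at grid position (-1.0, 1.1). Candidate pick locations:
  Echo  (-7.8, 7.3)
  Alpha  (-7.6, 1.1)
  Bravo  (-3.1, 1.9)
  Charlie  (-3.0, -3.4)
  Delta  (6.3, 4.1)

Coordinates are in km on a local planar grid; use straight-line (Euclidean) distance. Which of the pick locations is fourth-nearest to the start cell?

Delta

Distance to each, sorted:
Bravo: 2.2 km
Charlie: 4.9 km
Alpha: 6.6 km
Delta: 7.9 km
Echo: 9.2 km
The fourth-nearest is Delta at 7.9 km.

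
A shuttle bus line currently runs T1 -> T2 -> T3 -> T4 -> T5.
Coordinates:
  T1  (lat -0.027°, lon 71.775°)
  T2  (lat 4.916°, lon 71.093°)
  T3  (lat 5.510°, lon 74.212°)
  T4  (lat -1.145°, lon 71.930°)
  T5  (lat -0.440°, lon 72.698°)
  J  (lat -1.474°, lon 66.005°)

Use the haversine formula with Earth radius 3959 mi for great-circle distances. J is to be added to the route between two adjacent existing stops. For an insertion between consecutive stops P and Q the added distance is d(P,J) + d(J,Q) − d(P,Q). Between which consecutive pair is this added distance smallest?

Added distance for inserting J between each consecutive pair:
T1–T2: 630.4 mi
T2–T3: 1089.8 mi
T3–T4: 668.0 mi
T4–T5: 805.8 mi
Smallest added distance is 630.4 mi, inserting between T1 and T2.

between T1 and T2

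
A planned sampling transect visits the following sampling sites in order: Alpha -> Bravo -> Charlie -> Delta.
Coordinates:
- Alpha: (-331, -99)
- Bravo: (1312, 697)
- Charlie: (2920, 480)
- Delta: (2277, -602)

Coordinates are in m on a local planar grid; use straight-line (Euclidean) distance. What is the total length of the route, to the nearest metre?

4707 m

Leg distances:
Alpha→Bravo: 1825.7 m  (cumulative 1825.7 m)
Bravo→Charlie: 1622.6 m  (cumulative 3448.2 m)
Charlie→Delta: 1258.6 m  (cumulative 4706.9 m)
Total route length ≈ 4707 m.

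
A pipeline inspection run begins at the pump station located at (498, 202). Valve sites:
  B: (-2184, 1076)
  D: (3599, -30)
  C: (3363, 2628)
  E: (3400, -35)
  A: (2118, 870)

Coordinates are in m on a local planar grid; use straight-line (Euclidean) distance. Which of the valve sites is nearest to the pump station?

A

Distance to each, sorted:
A: 1752.3 m
B: 2820.8 m
E: 2911.7 m
D: 3109.7 m
C: 3754.2 m
The nearest is A at 1752.3 m.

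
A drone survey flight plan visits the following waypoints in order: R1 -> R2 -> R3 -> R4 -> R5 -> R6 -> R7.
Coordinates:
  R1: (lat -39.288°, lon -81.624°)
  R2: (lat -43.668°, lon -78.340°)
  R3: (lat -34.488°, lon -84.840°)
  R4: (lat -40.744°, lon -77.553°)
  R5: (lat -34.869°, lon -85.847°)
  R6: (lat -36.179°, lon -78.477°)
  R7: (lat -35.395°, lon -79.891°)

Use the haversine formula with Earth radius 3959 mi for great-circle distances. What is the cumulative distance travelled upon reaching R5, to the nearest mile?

2266 mi

Leg distances:
R1→R2: 347.1 mi  (cumulative 347.1 mi)
R2→R3: 723.3 mi  (cumulative 1070.3 mi)
R3→R4: 587.7 mi  (cumulative 1658.0 mi)
R4→R5: 607.6 mi  (cumulative 2265.6 mi)
Cumulative distance at R5 ≈ 2266 mi.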